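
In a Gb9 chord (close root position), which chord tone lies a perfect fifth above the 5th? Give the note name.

The chord tones of Gb9 (Gb dominant ninth) are Gb–Bb–Db–Fb–Ab.
The 5th is Db. A perfect fifth above Db is Ab.
Ab is the chord's 9th.

Ab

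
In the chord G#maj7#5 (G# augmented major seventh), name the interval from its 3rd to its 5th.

The chord tones of G# augmented major seventh are G#–B#–D##–F##.
The 3rd is B# and the 5th is D##.
From B# to D## is 4 semitones, exactly the major third.

major third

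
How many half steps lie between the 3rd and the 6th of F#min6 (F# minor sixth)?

The chord tones of F# minor sixth are F#–A–C#–D#.
A to D# is an augmented fourth: 6 semitones.

6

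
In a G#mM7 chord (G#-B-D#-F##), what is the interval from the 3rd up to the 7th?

augmented fifth

3rd = B; 7th = F##.
B up to F## is 8 semitones, a half step wider than a perfect fifth, so the interval is augmented.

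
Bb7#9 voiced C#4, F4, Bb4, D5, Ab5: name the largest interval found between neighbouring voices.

d5

Adjacent intervals: C#4→F4 = diminished fourth; F4→Bb4 = perfect fourth; Bb4→D5 = major third; D5→Ab5 = diminished fifth.
The largest is D5 to Ab5, a diminished fifth (6 semitones).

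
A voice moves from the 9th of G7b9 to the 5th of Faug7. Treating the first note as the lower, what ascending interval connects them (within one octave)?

G7b9 has Ab as its 9th, and Faug7 has C# as its 5th.
Ab up to C# is 5 semitones, a half step wider than a major third, so the interval is augmented.

augmented 3rd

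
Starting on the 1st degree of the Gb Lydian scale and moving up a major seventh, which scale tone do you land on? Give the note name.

F

The scale is Gb Ab Bb C Db Eb F.
The 1st degree is Gb; a major seventh above that is F — scale degree 7.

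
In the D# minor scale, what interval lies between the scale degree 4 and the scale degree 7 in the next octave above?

D# natural minor: D# E# F# G# A# B C#.
The scale degree 4 is G# and the 7th scale degree (up an octave) is C#.
Counting 11 letters and 17 half steps from G# gives a perfect eleventh.

perfect eleventh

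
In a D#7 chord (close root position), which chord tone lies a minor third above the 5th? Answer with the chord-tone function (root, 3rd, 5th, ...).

7th

The chord tones of D#7 (D# dominant seventh) are D#, F##, A#, C#.
The 5th is A#. A minor third above A# is C#.
C# is the chord's 7th.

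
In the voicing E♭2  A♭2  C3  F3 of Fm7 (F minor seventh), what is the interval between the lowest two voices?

perfect 4th

Those voices are E♭2 and A♭2.
From E♭ to A♭ is 5 semitones, exactly the perfect fourth.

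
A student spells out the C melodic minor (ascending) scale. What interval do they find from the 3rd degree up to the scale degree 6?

C melodic minor: C D E♭ F G A B.
The 3rd degree is E♭ and the degree 6 is A.
From E♭ to A: 6 semitones over a fourth = augmented.

augmented fourth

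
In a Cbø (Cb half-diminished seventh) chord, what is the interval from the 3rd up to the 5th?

minor third

Cbm7b5 is spelled Cb, Ebb, Gbb, Bbb.
The 3rd is Ebb and the 5th is Gbb.
3 letter names make it a third; at 3 semitones (a half step narrower than major) the quality is minor.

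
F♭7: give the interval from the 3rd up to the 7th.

F♭7: F♭–A♭–C♭–E𝄫.
3rd = A♭; 7th = E𝄫.
From A♭ to E𝄫: 6 semitones over a fifth = diminished.

d5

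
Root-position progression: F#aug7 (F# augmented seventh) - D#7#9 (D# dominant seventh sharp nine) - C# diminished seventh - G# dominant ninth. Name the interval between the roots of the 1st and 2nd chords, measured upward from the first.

The roots are F# and D#.
From F# to D# is 9 semitones, exactly the major sixth.

major sixth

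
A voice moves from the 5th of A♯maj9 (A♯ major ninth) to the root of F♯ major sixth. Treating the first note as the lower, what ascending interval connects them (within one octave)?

The 5th of A♯maj9 (A♯ major ninth) is E♯; the root of F♯ major sixth is F♯.
From E♯ to F♯: 1 semitone over a second = minor.

minor second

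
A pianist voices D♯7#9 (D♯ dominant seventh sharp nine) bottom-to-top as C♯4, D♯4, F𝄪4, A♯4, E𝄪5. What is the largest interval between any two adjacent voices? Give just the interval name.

Adjacent intervals: C♯4→D♯4 = major second; D♯4→F𝄪4 = major third; F𝄪4→A♯4 = minor third; A♯4→E𝄪5 = augmented fifth.
The largest is A♯4 to E𝄪5, an augmented fifth (8 semitones).

A5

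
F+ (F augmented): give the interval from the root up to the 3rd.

M3

F augmented: F A C#.
Root = F; 3rd = A.
From F to A is 4 semitones, exactly the major third.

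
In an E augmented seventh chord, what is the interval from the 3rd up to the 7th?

diminished fifth

The chord tones of Eaug7 are E G♯ B♯ D.
The 3rd is G♯ and the 7th is D.
From G♯ to D: 6 semitones over a fifth = diminished.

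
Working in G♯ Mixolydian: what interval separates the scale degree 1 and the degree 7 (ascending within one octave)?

G♯ mixolydian: G♯ A♯ B♯ C♯ D♯ E♯ F♯.
The scale degree 1 is G♯ and the 7th degree is F♯.
From G♯ to F♯: 10 semitones over a seventh = minor.

m7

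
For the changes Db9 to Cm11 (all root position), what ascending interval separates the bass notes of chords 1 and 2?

The roots are Db and C.
Counting 7 letters and 11 half steps from Db gives a major seventh.

M7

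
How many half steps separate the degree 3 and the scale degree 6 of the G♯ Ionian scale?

The scale is G♯ A♯ B♯ C♯ D♯ E♯ F𝄪.
B♯ up to E♯ is a perfect fourth — 5 semitones.

5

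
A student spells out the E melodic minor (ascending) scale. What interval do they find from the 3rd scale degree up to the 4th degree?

E melodic minor: E F# G A B C# D#.
3rd scale degree = G; scale degree 4 = A.
From G to A is 2 semitones, exactly the major second.

M2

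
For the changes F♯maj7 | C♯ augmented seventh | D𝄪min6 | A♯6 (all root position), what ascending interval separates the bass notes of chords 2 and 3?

The roots are C♯ and D𝄪.
C♯ up to D𝄪 is 3 semitones, a half step wider than a major second, so the interval is augmented.

augmented 2nd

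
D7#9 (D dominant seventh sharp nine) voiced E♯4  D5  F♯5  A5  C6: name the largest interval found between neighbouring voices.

diminished seventh

Adjacent intervals: E♯4→D5 = diminished seventh; D5→F♯5 = major third; F♯5→A5 = minor third; A5→C6 = minor third.
The largest is E♯4 to D5, a diminished seventh (9 semitones).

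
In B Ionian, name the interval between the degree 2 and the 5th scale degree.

perfect fourth

B major: B C# D# E F# G# A#.
So we need the interval from C# up to F#.
From C# to F# is 5 semitones, exactly the perfect fourth.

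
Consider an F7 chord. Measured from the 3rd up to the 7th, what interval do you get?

d5

F7 is spelled F, A, C, E♭.
So we need the interval from A up to E♭.
From A to E♭: 6 semitones over a fifth = diminished.
This 3–7 tritone is the characteristic tension at the heart of the dominant sound.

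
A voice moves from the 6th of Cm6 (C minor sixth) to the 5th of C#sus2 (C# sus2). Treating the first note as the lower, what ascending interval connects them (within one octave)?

The 6th of Cm6 (C minor sixth) is A; the 5th of C#sus2 (C# sus2) is G#.
From A to G# is 11 semitones, exactly the major seventh.

M7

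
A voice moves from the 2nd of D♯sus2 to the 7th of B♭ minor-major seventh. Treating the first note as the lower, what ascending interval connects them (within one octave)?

diminished fourth

D♯sus2 has E♯ as its 2nd, and B♭ minor-major seventh has A as its 7th.
4 letter names make it a fourth; at 4 semitones (a half step narrower than perfect) the quality is diminished.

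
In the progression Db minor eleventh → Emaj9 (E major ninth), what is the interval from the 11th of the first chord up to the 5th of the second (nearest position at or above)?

Db minor eleventh has Gb as its 11th, and Emaj9 (E major ninth) has B as its 5th.
From Gb to B: 5 semitones over a third = augmented.

A3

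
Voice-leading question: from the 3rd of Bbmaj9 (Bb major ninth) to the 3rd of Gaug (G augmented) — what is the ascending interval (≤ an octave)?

major sixth

Bbmaj9 (Bb major ninth) has D as its 3rd, and Gaug (G augmented) has B as its 3rd.
From D to B is 9 semitones, exactly the major sixth.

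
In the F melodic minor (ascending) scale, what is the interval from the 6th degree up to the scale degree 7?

Spelling the F melodic minor (ascending) scale: F G Ab Bb C D E.
The 6th degree is D and the degree 7 is E.
From D to E is 2 semitones, exactly the major second.

major second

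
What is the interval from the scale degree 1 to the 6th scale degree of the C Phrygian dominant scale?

The scale runs C D♭ E F G A♭ B♭.
Scale degree 1 = C; degree 6 = A♭.
6 letter names make it a sixth; at 8 semitones (a half step narrower than major) the quality is minor.

minor sixth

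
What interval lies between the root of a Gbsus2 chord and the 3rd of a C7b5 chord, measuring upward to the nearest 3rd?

Gbsus2 has Gb as its root, and C7b5 has E as its 3rd.
Gb up to E is 10 semitones, a half step wider than a major sixth, so the interval is augmented.

augmented sixth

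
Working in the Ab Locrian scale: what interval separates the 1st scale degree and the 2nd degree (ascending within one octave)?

Spelling the Ab Locrian scale: Ab Bbb Cb Db Ebb Fb Gb.
That puts Ab below Bbb.
From Ab to Bbb: 1 semitone over a second = minor.

minor second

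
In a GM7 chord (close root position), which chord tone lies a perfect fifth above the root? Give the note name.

The chord tones of Gmaj7 are G B D F♯.
The root is G. A perfect fifth above G is D.
D is the chord's 5th.

D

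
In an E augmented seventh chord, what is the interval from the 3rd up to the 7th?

diminished fifth

The chord tones of Eaug7 are E G# B# D.
3rd = G#; 7th = D.
From G# to D: 6 semitones over a fifth = diminished.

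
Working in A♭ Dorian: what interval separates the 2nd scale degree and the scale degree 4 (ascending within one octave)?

A♭ dorian: A♭ B♭ C♭ D♭ E♭ F G♭.
The 2nd scale degree is B♭ and the scale degree 4 is D♭.
From B♭ to D♭: 3 semitones over a third = minor.

minor third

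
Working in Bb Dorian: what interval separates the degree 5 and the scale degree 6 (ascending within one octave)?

M2

The scale runs Bb C Db Eb F G Ab.
So we need the interval from F up to G.
Counting 2 letters and 2 half steps from F gives a major second.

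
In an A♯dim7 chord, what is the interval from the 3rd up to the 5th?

m3

Spelling the chord: A♯-C♯-E-G.
That puts C♯ below E.
From C♯ to E: 3 semitones over a third = minor.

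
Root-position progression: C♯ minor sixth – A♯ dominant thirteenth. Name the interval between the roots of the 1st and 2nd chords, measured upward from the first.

The roots are C♯ and A♯.
Counting 6 letters and 9 half steps from C♯ gives a major sixth.

major sixth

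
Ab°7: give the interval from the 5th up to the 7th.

m3

Ab°7 is spelled Ab Cb Ebb Gbb.
The 5th is Ebb and the 7th is Gbb.
From Ebb to Gbb: 3 semitones over a third = minor.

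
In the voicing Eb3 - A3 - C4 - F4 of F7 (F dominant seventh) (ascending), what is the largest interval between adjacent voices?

Adjacent intervals: Eb3→A3 = augmented fourth; A3→C4 = minor third; C4→F4 = perfect fourth.
The largest is Eb3 to A3, an augmented fourth (6 semitones).

A4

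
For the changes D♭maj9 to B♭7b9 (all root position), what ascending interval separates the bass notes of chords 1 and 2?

The roots are D♭ and B♭.
D♭ up to B♭ spans 6 letter names and 9 semitones — a major sixth.

major sixth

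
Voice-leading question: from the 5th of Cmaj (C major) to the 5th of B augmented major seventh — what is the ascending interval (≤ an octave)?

Cmaj (C major) has G as its 5th, and B augmented major seventh has F## as its 5th.
7 letter names make it a seventh; at 12 semitones (a half step wider than major) the quality is augmented.

augmented seventh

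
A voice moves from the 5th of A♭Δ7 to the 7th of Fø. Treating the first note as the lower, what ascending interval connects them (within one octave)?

P1

The 5th of A♭Δ7 is E♭; the 7th of Fø is E♭.
From E♭ to E♭ is 0 semitones, exactly the perfect unison.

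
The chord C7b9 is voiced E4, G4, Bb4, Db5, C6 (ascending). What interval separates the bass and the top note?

minor 13th

The outer voices are E4 and C6.
13 letter names make it a thirteenth; at 20 semitones (a half step narrower than major) the quality is minor.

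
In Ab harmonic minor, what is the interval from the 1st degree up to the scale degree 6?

minor sixth

Ab harmonic minor: Ab Bb Cb Db Eb Fb G.
The 1st degree is Ab and the degree 6 is Fb.
6 letter names make it a sixth; at 8 semitones (a half step narrower than major) the quality is minor.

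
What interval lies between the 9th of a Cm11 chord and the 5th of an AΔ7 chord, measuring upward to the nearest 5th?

Cm11 has D as its 9th, and AΔ7 has E as its 5th.
Counting 2 letters and 2 half steps from D gives a major second.

major second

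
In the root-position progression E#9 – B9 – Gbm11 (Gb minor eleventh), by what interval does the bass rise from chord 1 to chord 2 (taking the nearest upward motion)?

diminished fifth

The roots are E# and B.
5 letter names make it a fifth; at 6 semitones (a half step narrower than perfect) the quality is diminished.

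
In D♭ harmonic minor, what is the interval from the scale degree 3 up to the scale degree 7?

The scale runs D♭ E♭ F♭ G♭ A♭ B𝄫 C.
The scale degree 3 is F♭ and the 7th scale degree is C.
F♭ up to C is 8 semitones, a half step wider than a perfect fifth, so the interval is augmented.

augmented fifth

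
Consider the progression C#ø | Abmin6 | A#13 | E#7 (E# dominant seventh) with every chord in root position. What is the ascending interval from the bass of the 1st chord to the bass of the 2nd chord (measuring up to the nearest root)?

diminished 6th

The roots are C# and Ab.
C# up to Ab is 7 semitones, a whole step narrower than a major sixth, so the interval is diminished.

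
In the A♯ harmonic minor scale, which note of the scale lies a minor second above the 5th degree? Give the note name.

F#

The scale is A♯ B♯ C♯ D♯ E♯ F♯ G𝄪.
The 5th degree is E♯; a minor second above that is F♯ — scale degree 6.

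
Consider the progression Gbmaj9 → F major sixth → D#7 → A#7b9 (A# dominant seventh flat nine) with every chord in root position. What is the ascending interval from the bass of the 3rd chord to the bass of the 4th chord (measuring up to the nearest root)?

perfect 5th

The roots are D# and A#.
Counting 5 letters and 7 half steps from D# gives a perfect fifth.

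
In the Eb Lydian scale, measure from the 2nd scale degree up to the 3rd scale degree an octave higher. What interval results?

Eb lydian: Eb F G A Bb C D.
The 2nd scale degree is F and the degree 3 (up an octave) is G.
Counting 9 letters and 14 half steps from F gives a major ninth.

major ninth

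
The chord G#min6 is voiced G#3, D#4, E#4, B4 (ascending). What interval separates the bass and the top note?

m10

The outer voices are G#3 and B4.
From G# to B: 15 semitones over a tenth = minor.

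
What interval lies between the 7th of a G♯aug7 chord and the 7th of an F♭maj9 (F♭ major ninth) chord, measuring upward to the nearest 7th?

diminished seventh

G♯aug7 has F♯ as its 7th, and F♭maj9 (F♭ major ninth) has E♭ as its 7th.
From F♯ to E♭: 9 semitones over a seventh = diminished.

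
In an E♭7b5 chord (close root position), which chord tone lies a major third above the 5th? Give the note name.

Db

E♭7b5 (E♭ dominant seventh flat five) is spelled E♭–G–B𝄫–D♭.
The 5th is B𝄫. A major third above B𝄫 is D♭.
D♭ is the chord's 7th.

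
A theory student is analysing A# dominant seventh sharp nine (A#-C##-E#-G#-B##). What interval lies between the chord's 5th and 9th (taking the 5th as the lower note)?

augmented 5th

5th = E#; 9th = B##.
From E# to B##: 8 semitones over a fifth = augmented.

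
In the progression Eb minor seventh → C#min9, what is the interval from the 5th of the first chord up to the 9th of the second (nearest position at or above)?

augmented 3rd

Eb minor seventh has Bb as its 5th, and C#min9 has D# as its 9th.
3 letter names make it a third; at 5 semitones (a half step wider than major) the quality is augmented.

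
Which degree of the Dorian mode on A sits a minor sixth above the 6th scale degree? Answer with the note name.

The scale is A B C D E F# G.
The 6th scale degree is F#; a minor sixth above that is D — scale degree 4.

D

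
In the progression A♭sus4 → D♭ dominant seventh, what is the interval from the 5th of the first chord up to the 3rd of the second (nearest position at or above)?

A♭sus4 has E♭ as its 5th, and D♭ dominant seventh has F as its 3rd.
Counting 2 letters and 2 half steps from E♭ gives a major second.

major second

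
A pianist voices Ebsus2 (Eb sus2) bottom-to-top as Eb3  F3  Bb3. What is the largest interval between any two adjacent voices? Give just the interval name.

perfect fourth

Adjacent intervals: Eb3→F3 = major second; F3→Bb3 = perfect fourth.
The largest is F3 to Bb3, a perfect fourth (5 semitones).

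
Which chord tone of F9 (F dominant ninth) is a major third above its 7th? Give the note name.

G

Spelling the chord: F-A-C-Eb-G.
The 7th is Eb. A major third above Eb is G.
G is the chord's 9th.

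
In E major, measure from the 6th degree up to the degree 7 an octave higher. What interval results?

major ninth

The scale runs E F♯ G♯ A B C♯ D♯.
That puts C♯ below D♯.
C♯ up to D♯ spans 9 letter names and 14 semitones — a major ninth.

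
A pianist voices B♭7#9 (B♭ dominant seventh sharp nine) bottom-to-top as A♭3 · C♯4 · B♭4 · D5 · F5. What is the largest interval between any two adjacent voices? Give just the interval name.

Adjacent intervals: A♭3→C♯4 = augmented third; C♯4→B♭4 = diminished seventh; B♭4→D5 = major third; D5→F5 = minor third.
The largest is C♯4 to B♭4, a diminished seventh (9 semitones).

diminished seventh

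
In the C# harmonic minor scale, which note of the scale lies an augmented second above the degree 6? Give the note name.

The scale is C# D# E F# G# A B#.
The degree 6 is A; an augmented second above that is B# — scale degree 7.

B#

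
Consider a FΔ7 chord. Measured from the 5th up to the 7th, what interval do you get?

major third

The chord tones of F major seventh are F-A-C-E.
The 5th is C and the 7th is E.
From C to E is 4 semitones, exactly the major third.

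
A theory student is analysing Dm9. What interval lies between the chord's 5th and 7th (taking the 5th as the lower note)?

m3

The chord tones of Dmin9 are D, F, A, C, E.
So we need the interval from A up to C.
A up to C is 3 semitones, a half step narrower than a major third, so the interval is minor.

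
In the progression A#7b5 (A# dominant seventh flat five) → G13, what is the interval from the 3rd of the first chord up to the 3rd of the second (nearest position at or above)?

diminished seventh

The 3rd of A#7b5 (A# dominant seventh flat five) is C##; the 3rd of G13 is B.
7 letter names make it a seventh; at 9 semitones (a whole step narrower than major) the quality is diminished.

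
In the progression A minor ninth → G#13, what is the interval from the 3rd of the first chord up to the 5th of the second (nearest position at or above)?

The 3rd of A minor ninth is C; the 5th of G#13 is D#.
C up to D# is 3 semitones, a half step wider than a major second, so the interval is augmented.

A2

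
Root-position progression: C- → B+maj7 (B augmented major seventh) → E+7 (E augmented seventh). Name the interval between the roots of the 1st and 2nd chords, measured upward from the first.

major seventh

The roots are C and B.
From C to B is 11 semitones, exactly the major seventh.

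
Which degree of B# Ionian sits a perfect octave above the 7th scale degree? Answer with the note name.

The scale is B# C## D## E# F## G## A##.
The 7th scale degree is A##; a perfect octave above that is A## — scale degree 7.

A##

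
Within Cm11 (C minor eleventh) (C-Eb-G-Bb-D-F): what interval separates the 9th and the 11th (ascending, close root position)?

minor third

9th = D; 11th = F.
From D to F: 3 semitones over a third = minor.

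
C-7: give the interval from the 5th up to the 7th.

Cmin7 (C minor seventh): C-E♭-G-B♭.
5th = G; 7th = B♭.
3 letter names make it a third; at 3 semitones (a half step narrower than major) the quality is minor.

m3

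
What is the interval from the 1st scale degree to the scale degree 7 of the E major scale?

E major: E F# G# A B C# D#.
That puts E below D#.
E up to D# spans 7 letter names and 11 semitones — a major seventh.

major seventh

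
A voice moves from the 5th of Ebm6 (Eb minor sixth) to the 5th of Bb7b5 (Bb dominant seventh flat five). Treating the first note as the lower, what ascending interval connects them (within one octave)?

Ebm6 (Eb minor sixth) has Bb as its 5th, and Bb7b5 (Bb dominant seventh flat five) has Fb as its 5th.
Bb up to Fb is 6 semitones, a half step narrower than a perfect fifth, so the interval is diminished.

diminished 5th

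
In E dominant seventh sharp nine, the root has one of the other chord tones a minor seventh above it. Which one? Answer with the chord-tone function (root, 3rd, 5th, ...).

7th

Spelling the chord: E–G#–B–D–F##.
The root is E. A minor seventh above E is D.
D is the chord's 7th.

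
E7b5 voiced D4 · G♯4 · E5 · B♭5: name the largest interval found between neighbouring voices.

Adjacent intervals: D4→G♯4 = augmented fourth; G♯4→E5 = minor sixth; E5→B♭5 = diminished fifth.
The largest is G♯4 to E5, a minor sixth (8 semitones).

m6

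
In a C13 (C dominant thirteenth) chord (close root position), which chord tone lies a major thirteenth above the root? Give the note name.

C13: C–E–G–B♭–D–A.
The root is C. A major thirteenth above C is A.
A is the chord's 13th.

A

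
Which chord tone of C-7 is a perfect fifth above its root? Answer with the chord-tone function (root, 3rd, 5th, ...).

5th

C-7 (C minor seventh) is spelled C–Eb–G–Bb.
The root is C. A perfect fifth above C is G.
G is the chord's 5th.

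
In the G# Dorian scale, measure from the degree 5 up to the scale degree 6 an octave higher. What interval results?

major ninth

Spelling the G# Dorian scale: G# A# B C# D# E# F#.
That puts D# below E#.
From D# to E# is 14 semitones, exactly the major ninth.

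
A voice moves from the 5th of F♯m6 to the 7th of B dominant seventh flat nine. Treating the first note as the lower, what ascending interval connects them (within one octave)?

m6

The 5th of F♯m6 is C♯; the 7th of B dominant seventh flat nine is A.
From C♯ to A: 8 semitones over a sixth = minor.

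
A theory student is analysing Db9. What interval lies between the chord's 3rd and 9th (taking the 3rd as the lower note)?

The chord tones of Db9 (Db dominant ninth) are Db F Ab Cb Eb.
So we need the interval from F up to Eb.
From F to Eb: 10 semitones over a seventh = minor.

minor seventh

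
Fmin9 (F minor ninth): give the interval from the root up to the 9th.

Fmin9 (F minor ninth): F, Ab, C, Eb, G.
Root = F; 9th = G.
From F to G is 14 semitones, exactly the major ninth.

major ninth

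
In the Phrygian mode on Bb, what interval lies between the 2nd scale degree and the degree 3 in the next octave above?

The scale runs Bb Cb Db Eb F Gb Ab.
2nd scale degree = Cb; degree 3 (up an octave) = Db.
From Cb to Db is 14 semitones, exactly the major ninth.

major ninth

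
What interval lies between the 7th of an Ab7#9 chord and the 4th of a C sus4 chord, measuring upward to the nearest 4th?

The 7th of Ab7#9 is Gb; the 4th of C sus4 is F.
Counting 7 letters and 11 half steps from Gb gives a major seventh.

major seventh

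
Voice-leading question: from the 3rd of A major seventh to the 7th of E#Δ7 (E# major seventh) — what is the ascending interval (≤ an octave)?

A2

A major seventh has C# as its 3rd, and E#Δ7 (E# major seventh) has D## as its 7th.
From C# to D##: 3 semitones over a second = augmented.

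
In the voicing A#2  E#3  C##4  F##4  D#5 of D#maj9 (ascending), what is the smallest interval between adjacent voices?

Adjacent intervals: A#2→E#3 = perfect fifth; E#3→C##4 = major sixth; C##4→F##4 = perfect fourth; F##4→D#5 = minor sixth.
The smallest is C##4 to F##4, a perfect fourth (5 semitones).

P4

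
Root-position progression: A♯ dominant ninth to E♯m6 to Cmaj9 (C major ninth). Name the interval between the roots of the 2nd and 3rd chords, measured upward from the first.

diminished sixth

The roots are E♯ and C.
6 letter names make it a sixth; at 7 semitones (a whole step narrower than major) the quality is diminished.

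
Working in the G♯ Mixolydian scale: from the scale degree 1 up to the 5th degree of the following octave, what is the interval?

Spelling the G♯ Mixolydian scale: G♯ A♯ B♯ C♯ D♯ E♯ F♯.
Scale degree 1 = G♯; 5th scale degree (up an octave) = D♯.
Counting 12 letters and 19 half steps from G♯ gives a perfect twelfth.

perfect 12th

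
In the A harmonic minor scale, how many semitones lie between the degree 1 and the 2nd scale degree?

2

The scale is A B C D E F G#.
A up to B is a major second — 2 semitones.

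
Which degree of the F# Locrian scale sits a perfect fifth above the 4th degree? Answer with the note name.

F#

The scale is F# G A B C D E.
The 4th degree is B; a perfect fifth above that is F# — scale degree 1.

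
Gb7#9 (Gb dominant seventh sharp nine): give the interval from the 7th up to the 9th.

Gb7#9 is spelled Gb, Bb, Db, Fb, A.
That puts Fb below A.
Fb up to A is 5 semitones, a half step wider than a major third, so the interval is augmented.

augmented 3rd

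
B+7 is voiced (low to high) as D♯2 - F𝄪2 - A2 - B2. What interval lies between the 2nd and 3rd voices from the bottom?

Those voices are F𝄪2 and A2.
3 letter names make it a third; at 2 semitones (a whole step narrower than major) the quality is diminished.

diminished third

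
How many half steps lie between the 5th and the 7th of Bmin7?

3

Bm7 (B minor seventh): B–D–F♯–A.
F♯ to A is a minor third: 3 semitones.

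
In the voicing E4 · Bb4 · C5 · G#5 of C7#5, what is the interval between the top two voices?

Those voices are C5 and G#5.
C up to G# is 8 semitones, a half step wider than a perfect fifth, so the interval is augmented.

augmented 5th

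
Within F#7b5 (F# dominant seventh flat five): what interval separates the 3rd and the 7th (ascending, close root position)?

F#7b5 (F# dominant seventh flat five) is spelled F#-A#-C-E.
The 3rd is A# and the 7th is E.
A# up to E is 6 semitones, a half step narrower than a perfect fifth, so the interval is diminished.

diminished 5th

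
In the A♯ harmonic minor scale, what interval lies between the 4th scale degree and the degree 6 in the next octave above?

minor 10th

The scale runs A♯ B♯ C♯ D♯ E♯ F♯ G𝄪.
The 4th scale degree is D♯ and the scale degree 6 (up an octave) is F♯.
10 letter names make it a tenth; at 15 semitones (a half step narrower than major) the quality is minor.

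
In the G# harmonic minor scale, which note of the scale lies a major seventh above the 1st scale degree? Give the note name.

The scale is G# A# B C# D# E F##.
The 1st scale degree is G#; a major seventh above that is F## — scale degree 7.

F##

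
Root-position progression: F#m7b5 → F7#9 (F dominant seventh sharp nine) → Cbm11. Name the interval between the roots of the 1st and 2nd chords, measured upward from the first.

The roots are F# and F.
From F# to F: 11 semitones over an octave = diminished.

d8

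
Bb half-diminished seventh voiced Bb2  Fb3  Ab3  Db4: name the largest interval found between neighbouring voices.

Adjacent intervals: Bb2→Fb3 = diminished fifth; Fb3→Ab3 = major third; Ab3→Db4 = perfect fourth.
The largest is Bb2 to Fb3, a diminished fifth (6 semitones).

d5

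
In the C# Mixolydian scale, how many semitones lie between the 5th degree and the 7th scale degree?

3

The scale is C# D# E# F# G# A# B.
G# up to B is a minor third — 3 semitones.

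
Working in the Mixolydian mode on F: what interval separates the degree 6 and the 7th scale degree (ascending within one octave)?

The scale runs F G A B♭ C D E♭.
That puts D below E♭.
D up to E♭ is 1 semitone, a half step narrower than a major second, so the interval is minor.

m2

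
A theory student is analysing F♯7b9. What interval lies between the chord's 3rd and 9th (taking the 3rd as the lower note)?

Spelling the chord: F♯ A♯ C♯ E G.
That puts A♯ below G.
From A♯ to G: 9 semitones over a seventh = diminished.

diminished seventh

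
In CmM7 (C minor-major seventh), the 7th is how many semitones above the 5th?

CmM7: C–Eb–G–B.
G to B is a major third: 4 semitones.

4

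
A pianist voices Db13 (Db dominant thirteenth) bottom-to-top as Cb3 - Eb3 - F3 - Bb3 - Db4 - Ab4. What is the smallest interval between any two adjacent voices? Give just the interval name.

major 2nd

Adjacent intervals: Cb3→Eb3 = major third; Eb3→F3 = major second; F3→Bb3 = perfect fourth; Bb3→Db4 = minor third; Db4→Ab4 = perfect fifth.
The smallest is Eb3 to F3, a major second (2 semitones).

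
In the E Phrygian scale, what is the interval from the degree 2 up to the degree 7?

M6

Spelling the E Phrygian scale: E F G A B C D.
The degree 2 is F and the scale degree 7 is D.
Counting 6 letters and 9 half steps from F gives a major sixth.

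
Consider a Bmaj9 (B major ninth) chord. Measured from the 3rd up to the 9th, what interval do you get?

Spelling the chord: B D# F# A# C#.
The 3rd is D# and the 9th is C#.
From D# to C#: 10 semitones over a seventh = minor.

minor seventh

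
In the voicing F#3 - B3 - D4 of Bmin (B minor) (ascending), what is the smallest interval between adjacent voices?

minor third

Adjacent intervals: F#3→B3 = perfect fourth; B3→D4 = minor third.
The smallest is B3 to D4, a minor third (3 semitones).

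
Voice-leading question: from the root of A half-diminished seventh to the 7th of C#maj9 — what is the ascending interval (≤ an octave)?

The root of A half-diminished seventh is A; the 7th of C#maj9 is B#.
2 letter names make it a second; at 3 semitones (a half step wider than major) the quality is augmented.

augmented second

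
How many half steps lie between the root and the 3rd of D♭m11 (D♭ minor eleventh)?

Spelling the chord: D♭-F♭-A♭-C♭-E♭-G♭.
D♭ to F♭ is a minor third: 3 semitones.

3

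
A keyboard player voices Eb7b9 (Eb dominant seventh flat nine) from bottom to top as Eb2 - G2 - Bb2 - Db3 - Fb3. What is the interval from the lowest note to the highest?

minor ninth

The outer voices are Eb2 and Fb3.
Eb up to Fb is 13 semitones, a half step narrower than a major ninth, so the interval is minor.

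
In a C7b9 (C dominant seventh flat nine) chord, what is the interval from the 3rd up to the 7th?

d5

C7b9 (C dominant seventh flat nine) is spelled C–E–G–Bb–Db.
So we need the interval from E up to Bb.
From E to Bb: 6 semitones over a fifth = diminished.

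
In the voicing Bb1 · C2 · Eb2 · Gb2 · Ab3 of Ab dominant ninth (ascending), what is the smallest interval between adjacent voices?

Adjacent intervals: Bb1→C2 = major second; C2→Eb2 = minor third; Eb2→Gb2 = minor third; Gb2→Ab3 = major ninth.
The smallest is Bb1 to C2, a major second (2 semitones).

major second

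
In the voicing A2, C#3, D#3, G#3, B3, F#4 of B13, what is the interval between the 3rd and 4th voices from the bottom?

perfect 4th

Those voices are D#3 and G#3.
D# up to G# spans 4 letter names and 5 semitones — a perfect fourth.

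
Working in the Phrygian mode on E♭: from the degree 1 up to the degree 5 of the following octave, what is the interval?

perfect twelfth

The scale runs E♭ F♭ G♭ A♭ B♭ C♭ D♭.
Degree 1 = E♭; 5th degree (up an octave) = B♭.
Counting 12 letters and 19 half steps from E♭ gives a perfect twelfth.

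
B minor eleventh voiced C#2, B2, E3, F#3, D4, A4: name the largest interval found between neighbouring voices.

Adjacent intervals: C#2→B2 = minor seventh; B2→E3 = perfect fourth; E3→F#3 = major second; F#3→D4 = minor sixth; D4→A4 = perfect fifth.
The largest is C#2 to B2, a minor seventh (10 semitones).

m7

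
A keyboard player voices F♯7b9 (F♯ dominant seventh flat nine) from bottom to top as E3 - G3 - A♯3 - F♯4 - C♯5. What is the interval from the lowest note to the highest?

major thirteenth

The outer voices are E3 and C♯5.
E up to C♯ spans 13 letter names and 21 semitones — a major thirteenth.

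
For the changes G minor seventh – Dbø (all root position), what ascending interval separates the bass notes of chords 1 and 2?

diminished fifth

The roots are G and Db.
From G to Db: 6 semitones over a fifth = diminished.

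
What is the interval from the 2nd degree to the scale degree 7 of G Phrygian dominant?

major 6th

G phrygian dominant: G A♭ B C D E♭ F.
That puts A♭ below F.
From A♭ to F is 9 semitones, exactly the major sixth.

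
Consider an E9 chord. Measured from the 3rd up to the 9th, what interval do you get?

Spelling the chord: E G♯ B D F♯.
So we need the interval from G♯ up to F♯.
G♯ up to F♯ is 10 semitones, a half step narrower than a major seventh, so the interval is minor.

minor seventh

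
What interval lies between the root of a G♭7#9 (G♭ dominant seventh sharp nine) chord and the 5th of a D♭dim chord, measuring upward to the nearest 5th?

minor second

The root of G♭7#9 (G♭ dominant seventh sharp nine) is G♭; the 5th of D♭dim is A𝄫.
From G♭ to A𝄫: 1 semitone over a second = minor.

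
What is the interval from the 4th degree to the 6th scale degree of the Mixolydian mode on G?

G mixolydian: G A B C D E F.
The 4th degree is C and the 6th degree is E.
C up to E spans 3 letter names and 4 semitones — a major third.

major third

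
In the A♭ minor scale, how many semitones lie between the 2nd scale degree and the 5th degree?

The scale is A♭ B♭ C♭ D♭ E♭ F♭ G♭.
B♭ up to E♭ is a perfect fourth — 5 semitones.

5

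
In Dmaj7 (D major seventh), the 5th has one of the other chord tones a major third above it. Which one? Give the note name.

Spelling the chord: D, F♯, A, C♯.
The 5th is A. A major third above A is C♯.
C♯ is the chord's 7th.

C#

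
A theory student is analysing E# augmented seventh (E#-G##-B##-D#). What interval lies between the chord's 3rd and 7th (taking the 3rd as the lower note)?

That puts G## below D#.
From G## to D#: 6 semitones over a fifth = diminished.
This 3–7 tritone is the characteristic tension at the heart of the dominant sound.

diminished 5th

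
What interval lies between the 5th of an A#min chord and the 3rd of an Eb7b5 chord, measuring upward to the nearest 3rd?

The 5th of A#min is E#; the 3rd of Eb7b5 is G.
3 letter names make it a third; at 2 semitones (a whole step narrower than major) the quality is diminished.

d3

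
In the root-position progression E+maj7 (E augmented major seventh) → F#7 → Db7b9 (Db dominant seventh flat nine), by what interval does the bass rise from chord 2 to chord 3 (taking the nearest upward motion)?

The roots are F# and Db.
F# up to Db is 7 semitones, a whole step narrower than a major sixth, so the interval is diminished.

d6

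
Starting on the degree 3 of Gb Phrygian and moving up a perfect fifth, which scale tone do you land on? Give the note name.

Fb

The scale is Gb Abb Bbb Cb Db Ebb Fb.
The degree 3 is Bbb; a perfect fifth above that is Fb — scale degree 7.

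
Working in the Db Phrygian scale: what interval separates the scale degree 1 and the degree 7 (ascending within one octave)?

Spelling the Db Phrygian scale: Db Ebb Fb Gb Ab Bbb Cb.
The scale degree 1 is Db and the 7th scale degree is Cb.
From Db to Cb: 10 semitones over a seventh = minor.

m7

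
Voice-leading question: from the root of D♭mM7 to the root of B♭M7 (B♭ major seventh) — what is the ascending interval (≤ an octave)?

D♭mM7 has D♭ as its root, and B♭M7 (B♭ major seventh) has B♭ as its root.
Counting 6 letters and 9 half steps from D♭ gives a major sixth.

major 6th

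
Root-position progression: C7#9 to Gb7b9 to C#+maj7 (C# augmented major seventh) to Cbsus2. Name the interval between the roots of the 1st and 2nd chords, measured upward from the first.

diminished fifth

The roots are C and Gb.
5 letter names make it a fifth; at 6 semitones (a half step narrower than perfect) the quality is diminished.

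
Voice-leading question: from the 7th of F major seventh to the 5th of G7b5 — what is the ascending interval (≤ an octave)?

F major seventh has E as its 7th, and G7b5 has D♭ as its 5th.
7 letter names make it a seventh; at 9 semitones (a whole step narrower than major) the quality is diminished.

diminished seventh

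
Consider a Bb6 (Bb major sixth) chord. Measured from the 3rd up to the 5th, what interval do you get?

minor third

The chord tones of Bb6 are Bb D F G.
That puts D below F.
D up to F is 3 semitones, a half step narrower than a major third, so the interval is minor.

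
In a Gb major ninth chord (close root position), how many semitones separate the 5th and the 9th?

7

Spelling the chord: Gb–Bb–Db–F–Ab.
Db to Ab is a perfect fifth: 7 semitones.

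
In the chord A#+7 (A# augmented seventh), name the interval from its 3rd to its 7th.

diminished fifth

A#7#5 (A# augmented seventh): A#, C##, E##, G#.
The 3rd is C## and the 7th is G#.
C## up to G# is 6 semitones, a half step narrower than a perfect fifth, so the interval is diminished.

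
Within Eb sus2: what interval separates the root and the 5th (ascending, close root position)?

perfect fifth

The chord tones of Eb sus2 are Eb, F, Bb.
Root = Eb; 5th = Bb.
Counting 5 letters and 7 half steps from Eb gives a perfect fifth.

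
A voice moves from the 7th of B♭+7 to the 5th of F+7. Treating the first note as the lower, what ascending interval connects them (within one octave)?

augmented 3rd

The 7th of B♭+7 is A♭; the 5th of F+7 is C♯.
3 letter names make it a third; at 5 semitones (a half step wider than major) the quality is augmented.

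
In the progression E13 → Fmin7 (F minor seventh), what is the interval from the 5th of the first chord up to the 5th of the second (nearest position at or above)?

E13 has B as its 5th, and Fmin7 (F minor seventh) has C as its 5th.
B up to C is 1 semitone, a half step narrower than a major second, so the interval is minor.

minor second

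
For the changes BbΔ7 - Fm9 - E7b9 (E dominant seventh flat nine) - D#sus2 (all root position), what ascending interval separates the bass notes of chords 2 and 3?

The roots are F and E.
Counting 7 letters and 11 half steps from F gives a major seventh.

major seventh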